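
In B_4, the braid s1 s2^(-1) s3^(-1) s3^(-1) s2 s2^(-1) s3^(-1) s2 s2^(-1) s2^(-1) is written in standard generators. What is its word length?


The word length counts the number of generators (including inverses).
Listing each generator: s1, s2^(-1), s3^(-1), s3^(-1), s2, s2^(-1), s3^(-1), s2, s2^(-1), s2^(-1)
There are 10 generators in this braid word.

10


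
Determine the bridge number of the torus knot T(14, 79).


The bridge number of T(p,q) is min(p,q).
min(14, 79) = 14

14


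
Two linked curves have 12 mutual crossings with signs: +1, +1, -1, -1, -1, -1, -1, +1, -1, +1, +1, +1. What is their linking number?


Step 1: Count positive crossings: 6
Step 2: Count negative crossings: 6
Step 3: Sum of signs = 6 - 6 = 0
Step 4: Linking number = sum/2 = 0/2 = 0

0


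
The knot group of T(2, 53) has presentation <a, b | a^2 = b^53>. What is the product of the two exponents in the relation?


The relation is a^2 = b^53.
Product of exponents = 2 * 53
= 106

106


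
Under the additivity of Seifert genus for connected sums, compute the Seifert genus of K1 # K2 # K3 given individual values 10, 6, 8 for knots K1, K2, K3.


The Seifert genus is additive under connected sum.
Seifert genus(K1 # K2 # K3) = (10) + (6) + (8)
= 24

24


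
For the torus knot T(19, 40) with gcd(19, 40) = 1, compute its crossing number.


For a torus knot T(p, q) with gcd(p,q)=1,
the crossing number is min(p*(q-1), q*(p-1)).
p*(q-1) = 19*39 = 741
q*(p-1) = 40*18 = 720
min(741, 720) = 720

720


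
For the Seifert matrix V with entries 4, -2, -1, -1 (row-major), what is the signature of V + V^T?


Step 1: V + V^T = [[8, -3], [-3, -2]]
Step 2: trace = 6, det = -25
Step 3: Discriminant = 6^2 - 4*(-25) = 136
Step 4: Eigenvalues: 8.83095, -2.83095
Step 5: Signature = (# positive eigenvalues) - (# negative eigenvalues) = 0

0


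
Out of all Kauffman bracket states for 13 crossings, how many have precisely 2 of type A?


We choose which 2 of 13 crossings get A-smoothings.
C(13, 2) = 13! / (2! * 11!)
= 78

78


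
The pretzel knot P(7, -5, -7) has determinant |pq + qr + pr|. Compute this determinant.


Step 1: Compute pq + qr + pr.
pq = 7*(-5) = -35
qr = (-5)*(-7) = 35
pr = 7*(-7) = -49
pq + qr + pr = -35 + 35 + (-49) = -49
Step 2: Take absolute value.
det(P(7,-5,-7)) = |-49| = 49

49


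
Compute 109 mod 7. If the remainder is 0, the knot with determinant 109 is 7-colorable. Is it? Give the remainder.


Step 1: A knot is p-colorable if and only if p divides its determinant.
Step 2: Compute 109 mod 7.
109 = 15 * 7 + 4
Step 3: 109 mod 7 = 4
Step 4: The knot is 7-colorable: no

4


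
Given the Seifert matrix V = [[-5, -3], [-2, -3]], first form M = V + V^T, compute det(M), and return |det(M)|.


Step 1: Form V + V^T where V = [[-5, -3], [-2, -3]]
  V^T = [[-5, -2], [-3, -3]]
  V + V^T = [[-10, -5], [-5, -6]]
Step 2: det(V + V^T) = (-10)*(-6) - (-5)*(-5)
  = 60 - 25 = 35
Step 3: Knot determinant = |det(V + V^T)| = |35| = 35

35


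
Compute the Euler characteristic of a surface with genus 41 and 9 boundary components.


chi = 2 - 2g - b
= 2 - 2*41 - 9
= 2 - 82 - 9 = -89

-89


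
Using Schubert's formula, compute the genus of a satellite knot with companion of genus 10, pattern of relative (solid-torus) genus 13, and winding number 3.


Schubert: g(satellite) = g_rel(pattern) + |winding| * g(companion),
where g_rel(pattern) is the genus of the pattern relative to the solid torus.
= 13 + 3 * 10
= 13 + 30 = 43

43


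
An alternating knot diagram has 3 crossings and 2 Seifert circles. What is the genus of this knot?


For alternating knots, g = (c - s + 1)/2.
= (3 - 2 + 1)/2
= 2/2 = 1

1


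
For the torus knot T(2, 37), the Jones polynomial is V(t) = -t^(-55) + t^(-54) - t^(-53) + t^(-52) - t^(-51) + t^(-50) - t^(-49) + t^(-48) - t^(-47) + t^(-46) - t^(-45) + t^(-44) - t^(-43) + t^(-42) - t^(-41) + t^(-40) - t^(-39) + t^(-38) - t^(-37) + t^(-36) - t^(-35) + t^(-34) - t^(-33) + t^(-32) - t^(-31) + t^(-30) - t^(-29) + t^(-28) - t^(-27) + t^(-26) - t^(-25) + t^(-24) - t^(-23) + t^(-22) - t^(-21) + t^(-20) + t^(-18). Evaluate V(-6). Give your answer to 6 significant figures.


Substituting t = -6 into V(t) = -t^(-55) + t^(-54) - t^(-53) + t^(-52) - t^(-51) + t^(-50) - t^(-49) + t^(-48) - t^(-47) + t^(-46) - t^(-45) + t^(-44) - t^(-43) + t^(-42) - t^(-41) + t^(-40) - t^(-39) + t^(-38) - t^(-37) + t^(-36) - t^(-35) + t^(-34) - t^(-33) + t^(-32) - t^(-31) + t^(-30) - t^(-29) + t^(-28) - t^(-27) + t^(-26) - t^(-25) + t^(-24) - t^(-23) + t^(-22) - t^(-21) + t^(-20) + t^(-18):
  (-)t^(-55) = 1.59104e-43
  (+)t^(-54) = 9.54624e-43
  (-)t^(-53) = 5.72775e-42
  (+)t^(-52) = 3.43665e-41
  (-)t^(-51) = 2.06199e-40
  (+)t^(-50) = 1.23719e-39
  (-)t^(-49) = 7.42316e-39
  (+)t^(-48) = 4.4539e-38
  (-)t^(-47) = 2.67234e-37
  (+)t^(-46) = 1.6034e-36
  (-)t^(-45) = 9.62041e-36
  (+)t^(-44) = 5.77225e-35
  (-)t^(-43) = 3.46335e-34
  (+)t^(-42) = 2.07801e-33
  (-)t^(-41) = 1.24681e-32
  (+)t^(-40) = 7.48083e-32
  (-)t^(-39) = 4.4885e-31
  (+)t^(-38) = 2.6931e-30
  (-)t^(-37) = 1.61586e-29
  (+)t^(-36) = 9.69516e-29
  (-)t^(-35) = 5.8171e-28
  (+)t^(-34) = 3.49026e-27
  (-)t^(-33) = 2.09415e-26
  (+)t^(-32) = 1.25649e-25
  (-)t^(-31) = 7.53896e-25
  (+)t^(-30) = 4.52337e-24
  (-)t^(-29) = 2.71402e-23
  (+)t^(-28) = 1.62841e-22
  (-)t^(-27) = 9.77049e-22
  (+)t^(-26) = 5.86229e-21
  (-)t^(-25) = 3.51738e-20
  (+)t^(-24) = 2.11043e-19
  (-)t^(-23) = 1.26626e-18
  (+)t^(-22) = 7.59753e-18
  (-)t^(-21) = 4.55852e-17
  (+)t^(-20) = 2.73511e-16
  (+)t^(-18) = 9.8464e-15
Sum = (1.59104e-43) + (9.54624e-43) + (5.72775e-42) + (3.43665e-41) + (2.06199e-40) + (1.23719e-39) + (7.42316e-39) + (4.4539e-38) + (2.67234e-37) + (1.6034e-36) + (9.62041e-36) + (5.77225e-35) + (3.46335e-34) + (2.07801e-33) + (1.24681e-32) + (7.48083e-32) + (4.4885e-31) + (2.6931e-30) + (1.61586e-29) + (9.69516e-29) + (5.8171e-28) + (3.49026e-27) + (2.09415e-26) + (1.25649e-25) + (7.53896e-25) + (4.52337e-24) + (2.71402e-23) + (1.62841e-22) + (9.77049e-22) + (5.86229e-21) + (3.51738e-20) + (2.11043e-19) + (1.26626e-18) + (7.59753e-18) + (4.55852e-17) + (2.73511e-16) + (9.8464e-15)
= 1.017461377e-14
Rounded to 6 significant figures: 1.01746e-14

1.01746e-14


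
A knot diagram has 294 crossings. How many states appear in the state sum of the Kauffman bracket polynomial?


Each crossing contributes 2 choices (A-smoothing or B-smoothing).
Total states = 2^294 = 31828687130226345097944463881396533766429193651030253916189694521162207808802136034115584

31828687130226345097944463881396533766429193651030253916189694521162207808802136034115584


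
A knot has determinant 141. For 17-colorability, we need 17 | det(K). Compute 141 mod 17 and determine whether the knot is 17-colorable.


Step 1: A knot is p-colorable if and only if p divides its determinant.
Step 2: Compute 141 mod 17.
141 = 8 * 17 + 5
Step 3: 141 mod 17 = 5
Step 4: The knot is 17-colorable: no

5


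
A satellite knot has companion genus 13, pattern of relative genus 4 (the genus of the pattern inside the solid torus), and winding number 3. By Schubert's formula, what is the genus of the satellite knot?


Schubert: g(satellite) = g_rel(pattern) + |winding| * g(companion),
where g_rel(pattern) is the genus of the pattern relative to the solid torus.
= 4 + 3 * 13
= 4 + 39 = 43

43


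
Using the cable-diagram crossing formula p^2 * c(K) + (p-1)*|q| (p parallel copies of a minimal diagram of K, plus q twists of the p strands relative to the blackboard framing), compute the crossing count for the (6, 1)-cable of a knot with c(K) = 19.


Step 1: Each of the c(K) crossings of the companion diagram becomes p*p = p^2 crossings among the p parallel strands, and each of the |q| twists s_1 s_2 ... s_(p-1) adds (p-1) crossings.
  Crossings = p^2 * c(K) + (p-1)*|q|
Step 2: = 6^2 * 19 + (6-1)*1
Step 3: = 36*19 + 5*1
Step 4: = 684 + 5 = 689

689


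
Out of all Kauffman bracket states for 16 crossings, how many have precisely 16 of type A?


We choose which 16 of 16 crossings get A-smoothings.
C(16, 16) = 16! / (16! * 0!)
= 1

1


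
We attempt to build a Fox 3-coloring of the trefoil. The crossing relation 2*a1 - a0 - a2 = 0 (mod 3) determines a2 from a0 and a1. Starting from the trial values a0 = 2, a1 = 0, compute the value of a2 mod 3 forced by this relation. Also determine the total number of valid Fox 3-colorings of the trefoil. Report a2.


Step 1: Apply the given crossing relation 2*a1 - a0 - a2 = 0 (mod 3).
  a2 = 2*a1 - a0 mod 3
  a2 = 2*0 - 2 mod 3
  a2 = 0 - 2 mod 3
  a2 = -2 mod 3 = 1
Step 2: The trefoil has determinant 3.
  Number of Fox p-colorings (p prime) is p^2 if p = 3, else p.
  Since p = 3 divides det = 3, the trefoil is 3-colorable.
  (Indeed for p = 3 any choice of a0, a1 extends to a valid coloring; the trial (a0, a1, a2) = (2, 0, 1) satisfies all three crossing relations.)
  Total colorings = 3^2 = 9
Step 3: a2 = 1, total Fox 3-colorings = 9

1


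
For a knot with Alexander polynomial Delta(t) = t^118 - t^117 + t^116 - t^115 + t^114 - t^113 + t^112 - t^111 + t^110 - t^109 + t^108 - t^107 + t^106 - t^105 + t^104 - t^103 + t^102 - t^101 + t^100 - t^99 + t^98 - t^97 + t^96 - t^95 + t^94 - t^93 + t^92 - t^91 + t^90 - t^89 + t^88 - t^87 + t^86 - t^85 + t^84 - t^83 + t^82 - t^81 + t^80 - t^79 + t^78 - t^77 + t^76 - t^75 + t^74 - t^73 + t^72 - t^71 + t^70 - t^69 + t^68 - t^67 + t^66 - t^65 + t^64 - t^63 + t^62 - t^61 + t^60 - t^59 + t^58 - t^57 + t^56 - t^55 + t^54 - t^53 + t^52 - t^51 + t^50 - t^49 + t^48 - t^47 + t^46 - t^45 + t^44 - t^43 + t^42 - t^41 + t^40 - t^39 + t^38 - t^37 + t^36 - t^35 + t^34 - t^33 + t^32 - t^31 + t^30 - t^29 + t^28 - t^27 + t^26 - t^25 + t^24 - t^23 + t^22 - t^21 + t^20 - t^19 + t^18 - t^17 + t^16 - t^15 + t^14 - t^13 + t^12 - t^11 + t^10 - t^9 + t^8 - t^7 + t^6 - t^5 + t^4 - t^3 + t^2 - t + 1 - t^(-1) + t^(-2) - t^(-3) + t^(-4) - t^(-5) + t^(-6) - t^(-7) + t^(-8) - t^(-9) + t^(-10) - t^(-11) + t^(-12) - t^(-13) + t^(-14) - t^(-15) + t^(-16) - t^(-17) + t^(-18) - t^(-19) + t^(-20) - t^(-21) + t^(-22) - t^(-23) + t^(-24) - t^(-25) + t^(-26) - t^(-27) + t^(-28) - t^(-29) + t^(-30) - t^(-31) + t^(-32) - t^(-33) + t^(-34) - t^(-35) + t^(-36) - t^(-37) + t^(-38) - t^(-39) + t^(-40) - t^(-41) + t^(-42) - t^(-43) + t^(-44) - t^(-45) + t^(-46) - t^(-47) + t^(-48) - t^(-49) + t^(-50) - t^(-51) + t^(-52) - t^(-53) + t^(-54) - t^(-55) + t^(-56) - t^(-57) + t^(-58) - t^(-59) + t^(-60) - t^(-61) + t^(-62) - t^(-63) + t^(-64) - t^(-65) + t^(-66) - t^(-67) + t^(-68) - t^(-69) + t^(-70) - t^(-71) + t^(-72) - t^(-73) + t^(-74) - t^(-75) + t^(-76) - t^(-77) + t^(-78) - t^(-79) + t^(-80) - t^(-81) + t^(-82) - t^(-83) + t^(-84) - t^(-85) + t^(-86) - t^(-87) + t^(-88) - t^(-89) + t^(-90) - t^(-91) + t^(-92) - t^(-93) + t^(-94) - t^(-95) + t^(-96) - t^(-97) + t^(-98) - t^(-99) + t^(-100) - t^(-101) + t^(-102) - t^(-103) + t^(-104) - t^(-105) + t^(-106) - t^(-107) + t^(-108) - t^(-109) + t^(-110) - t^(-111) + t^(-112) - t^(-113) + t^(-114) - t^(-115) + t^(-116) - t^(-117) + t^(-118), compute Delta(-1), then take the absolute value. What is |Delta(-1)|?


Step 1: The polynomial has 237 terms with alternating signs, exponents from 118 down to -118.
Step 2: Substitute t = -1. The i-th term has coefficient (-1)^i and exponent (m-i),
  so its value is (-1)^i * (-1)^(m-i) = (-1)^m = 1 for every i.
Step 3: All 237 terms equal 1, so Delta(-1) = 237 * (1) = 237
Step 4: |Delta(-1)| = 237

237


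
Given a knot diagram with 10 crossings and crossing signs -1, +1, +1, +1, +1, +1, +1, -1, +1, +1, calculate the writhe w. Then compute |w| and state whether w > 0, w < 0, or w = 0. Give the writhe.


Step 1: Count positive crossings (+1).
Positive crossings: 8
Step 2: Count negative crossings (-1).
Negative crossings: 2
Step 3: Writhe = (positive) - (negative)
w = 8 - 2 = 6
Step 4: |w| = 6, and w is positive

6


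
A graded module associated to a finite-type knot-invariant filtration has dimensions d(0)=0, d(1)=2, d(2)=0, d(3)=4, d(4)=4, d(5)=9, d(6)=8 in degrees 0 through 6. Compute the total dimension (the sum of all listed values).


Total dimension = d(0) + d(1) + ... + d(6)
= 0 + 2 + 0 + 4 + 4 + 9 + 8
= 27

27


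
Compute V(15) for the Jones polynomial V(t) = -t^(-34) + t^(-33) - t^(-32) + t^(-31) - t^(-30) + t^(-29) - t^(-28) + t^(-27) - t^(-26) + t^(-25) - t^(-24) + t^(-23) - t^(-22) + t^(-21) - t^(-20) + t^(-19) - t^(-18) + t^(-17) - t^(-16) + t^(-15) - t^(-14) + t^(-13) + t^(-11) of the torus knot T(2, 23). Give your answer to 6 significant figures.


Substituting t = 15 into V(t) = -t^(-34) + t^(-33) - t^(-32) + t^(-31) - t^(-30) + t^(-29) - t^(-28) + t^(-27) - t^(-26) + t^(-25) - t^(-24) + t^(-23) - t^(-22) + t^(-21) - t^(-20) + t^(-19) - t^(-18) + t^(-17) - t^(-16) + t^(-15) - t^(-14) + t^(-13) + t^(-11):
  (-)t^(-34) = -1.03014e-40
  (+)t^(-33) = 1.54521e-39
  (-)t^(-32) = -2.31782e-38
  (+)t^(-31) = 3.47673e-37
  (-)t^(-30) = -5.2151e-36
  (+)t^(-29) = 7.82264e-35
  (-)t^(-28) = -1.1734e-33
  (+)t^(-27) = 1.76009e-32
  (-)t^(-26) = -2.64014e-31
  (+)t^(-25) = 3.96021e-30
  (-)t^(-24) = -5.94032e-29
  (+)t^(-23) = 8.91048e-28
  (-)t^(-22) = -1.33657e-26
  (+)t^(-21) = 2.00486e-25
  (-)t^(-20) = -3.00729e-24
  (+)t^(-19) = 4.51093e-23
  (-)t^(-18) = -6.76639e-22
  (+)t^(-17) = 1.01496e-20
  (-)t^(-16) = -1.52244e-19
  (+)t^(-15) = 2.28366e-18
  (-)t^(-14) = -3.42549e-17
  (+)t^(-13) = 5.13823e-16
  (+)t^(-11) = 1.1561e-13
Sum = (-1.03014e-40) + (1.54521e-39) + (-2.31782e-38) + (3.47673e-37) + (-5.2151e-36) + (7.82264e-35) + (-1.1734e-33) + (1.76009e-32) + (-2.64014e-31) + (3.96021e-30) + (-5.94032e-29) + (8.91048e-28) + (-1.33657e-26) + (2.00486e-25) + (-3.00729e-24) + (4.51093e-23) + (-6.76639e-22) + (1.01496e-20) + (-1.52244e-19) + (2.28366e-18) + (-3.42549e-17) + (5.13823e-16) + (1.1561e-13)
= 1.160919086e-13
Rounded to 6 significant figures: 1.16092e-13

1.16092e-13


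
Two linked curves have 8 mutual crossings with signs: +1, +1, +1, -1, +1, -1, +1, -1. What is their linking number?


Step 1: Count positive crossings: 5
Step 2: Count negative crossings: 3
Step 3: Sum of signs = 5 - 3 = 2
Step 4: Linking number = sum/2 = 2/2 = 1

1


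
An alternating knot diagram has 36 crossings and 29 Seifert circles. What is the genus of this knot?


For alternating knots, g = (c - s + 1)/2.
= (36 - 29 + 1)/2
= 8/2 = 4

4


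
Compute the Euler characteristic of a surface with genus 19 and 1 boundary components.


chi = 2 - 2g - b
= 2 - 2*19 - 1
= 2 - 38 - 1 = -37

-37


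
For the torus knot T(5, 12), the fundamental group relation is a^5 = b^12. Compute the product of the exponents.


The relation is a^5 = b^12.
Product of exponents = 5 * 12
= 60

60


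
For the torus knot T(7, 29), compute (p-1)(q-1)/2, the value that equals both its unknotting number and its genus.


For a torus knot T(p,q), both the unknotting number and genus equal (p-1)(q-1)/2.
= (7-1)(29-1)/2
= 6*28/2
= 168/2 = 84

84


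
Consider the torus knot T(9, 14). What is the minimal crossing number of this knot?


For a torus knot T(p, q) with gcd(p,q)=1,
the crossing number is min(p*(q-1), q*(p-1)).
p*(q-1) = 9*13 = 117
q*(p-1) = 14*8 = 112
min(117, 112) = 112

112


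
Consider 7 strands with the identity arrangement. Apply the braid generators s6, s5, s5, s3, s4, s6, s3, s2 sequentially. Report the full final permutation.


Starting with identity [1, 2, 3, 4, 5, 6, 7].
Apply generators in sequence:
  After s6: [1, 2, 3, 4, 5, 7, 6]
  After s5: [1, 2, 3, 4, 7, 5, 6]
  After s5: [1, 2, 3, 4, 5, 7, 6]
  After s3: [1, 2, 4, 3, 5, 7, 6]
  After s4: [1, 2, 4, 5, 3, 7, 6]
  After s6: [1, 2, 4, 5, 3, 6, 7]
  After s3: [1, 2, 5, 4, 3, 6, 7]
  After s2: [1, 5, 2, 4, 3, 6, 7]
Final permutation: [1, 5, 2, 4, 3, 6, 7]

[1, 5, 2, 4, 3, 6, 7]


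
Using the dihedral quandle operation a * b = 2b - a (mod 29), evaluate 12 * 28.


12 * 28 = 2*28 - 12 mod 29
= 56 - 12 mod 29
= 44 mod 29 = 15

15


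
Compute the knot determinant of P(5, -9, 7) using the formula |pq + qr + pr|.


Step 1: Compute pq + qr + pr.
pq = 5*(-9) = -45
qr = (-9)*7 = -63
pr = 5*7 = 35
pq + qr + pr = -45 + (-63) + 35 = -73
Step 2: Take absolute value.
det(P(5,-9,7)) = |-73| = 73

73


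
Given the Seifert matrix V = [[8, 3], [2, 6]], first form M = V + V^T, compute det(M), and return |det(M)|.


Step 1: Form V + V^T where V = [[8, 3], [2, 6]]
  V^T = [[8, 2], [3, 6]]
  V + V^T = [[16, 5], [5, 12]]
Step 2: det(V + V^T) = 16*12 - 5*5
  = 192 - 25 = 167
Step 3: Knot determinant = |det(V + V^T)| = |167| = 167

167


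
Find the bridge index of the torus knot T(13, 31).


The bridge number of T(p,q) is min(p,q).
min(13, 31) = 13

13


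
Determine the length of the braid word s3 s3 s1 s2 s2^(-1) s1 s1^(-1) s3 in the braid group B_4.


The word length counts the number of generators (including inverses).
Listing each generator: s3, s3, s1, s2, s2^(-1), s1, s1^(-1), s3
There are 8 generators in this braid word.

8


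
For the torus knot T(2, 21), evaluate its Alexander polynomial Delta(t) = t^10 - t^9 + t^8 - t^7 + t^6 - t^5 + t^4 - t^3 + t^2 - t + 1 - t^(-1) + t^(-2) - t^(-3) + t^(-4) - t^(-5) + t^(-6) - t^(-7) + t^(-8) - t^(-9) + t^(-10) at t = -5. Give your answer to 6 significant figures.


Substituting t = -5 into Delta(t) = t^10 - t^9 + t^8 - t^7 + t^6 - t^5 + t^4 - t^3 + t^2 - t + 1 - t^(-1) + t^(-2) - t^(-3) + t^(-4) - t^(-5) + t^(-6) - t^(-7) + t^(-8) - t^(-9) + t^(-10):
Term values: (9765625) + (1953125) + (390625) + (78125) + (15625) + (3125) + (625) + (125) + (25) + (5) + (1) + (0.2) + (0.04) + (0.008) + (0.0016) + (0.00032) + (6.4e-05) + (1.28e-05) + (2.56e-06) + (5.12e-07) + (1.024e-07)
Sum = 12207031.25
Rounded to 6 significant figures: 1.2207e+07

1.2207e+07


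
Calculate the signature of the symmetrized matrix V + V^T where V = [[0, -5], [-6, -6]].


Step 1: V + V^T = [[0, -11], [-11, -12]]
Step 2: trace = -12, det = -121
Step 3: Discriminant = (-12)^2 - 4*(-121) = 628
Step 4: Eigenvalues: 6.52996, -18.53
Step 5: Signature = (# positive eigenvalues) - (# negative eigenvalues) = 0

0


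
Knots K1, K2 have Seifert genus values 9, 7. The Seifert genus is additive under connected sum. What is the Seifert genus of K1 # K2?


The Seifert genus is additive under connected sum.
Seifert genus(K1 # K2) = (9) + (7)
= 16

16


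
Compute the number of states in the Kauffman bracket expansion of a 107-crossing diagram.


Each crossing contributes 2 choices (A-smoothing or B-smoothing).
Total states = 2^107 = 162259276829213363391578010288128

162259276829213363391578010288128


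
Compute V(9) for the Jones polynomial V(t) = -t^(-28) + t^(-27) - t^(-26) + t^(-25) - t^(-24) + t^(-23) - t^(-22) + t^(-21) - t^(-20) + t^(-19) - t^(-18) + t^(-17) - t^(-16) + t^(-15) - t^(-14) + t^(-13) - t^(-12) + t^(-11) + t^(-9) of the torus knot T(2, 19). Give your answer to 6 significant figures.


Substituting t = 9 into V(t) = -t^(-28) + t^(-27) - t^(-26) + t^(-25) - t^(-24) + t^(-23) - t^(-22) + t^(-21) - t^(-20) + t^(-19) - t^(-18) + t^(-17) - t^(-16) + t^(-15) - t^(-14) + t^(-13) - t^(-12) + t^(-11) + t^(-9):
  (-)t^(-28) = -1.91078e-27
  (+)t^(-27) = 1.7197e-26
  (-)t^(-26) = -1.54773e-25
  (+)t^(-25) = 1.39296e-24
  (-)t^(-24) = -1.25366e-23
  (+)t^(-23) = 1.12829e-22
  (-)t^(-22) = -1.01546e-21
  (+)t^(-21) = 9.13918e-21
  (-)t^(-20) = -8.22526e-20
  (+)t^(-19) = 7.40274e-19
  (-)t^(-18) = -6.66246e-18
  (+)t^(-17) = 5.99622e-17
  (-)t^(-16) = -5.3966e-16
  (+)t^(-15) = 4.85694e-15
  (-)t^(-14) = -4.37124e-14
  (+)t^(-13) = 3.93412e-13
  (-)t^(-12) = -3.54071e-12
  (+)t^(-11) = 3.18664e-11
  (+)t^(-9) = 2.58117e-09
Sum = (-1.91078e-27) + (1.7197e-26) + (-1.54773e-25) + (1.39296e-24) + (-1.25366e-23) + (1.12829e-22) + (-1.01546e-21) + (9.13918e-21) + (-8.22526e-20) + (7.40274e-19) + (-6.66246e-18) + (5.99622e-17) + (-5.3966e-16) + (4.85694e-15) + (-4.37124e-14) + (3.93412e-13) + (-3.54071e-12) + (3.18664e-11) + (2.58117e-09)
= 2.609854512e-09
Rounded to 6 significant figures: 2.60985e-09

2.60985e-09


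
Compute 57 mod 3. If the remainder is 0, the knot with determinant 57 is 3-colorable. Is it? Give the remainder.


Step 1: A knot is p-colorable if and only if p divides its determinant.
Step 2: Compute 57 mod 3.
57 = 19 * 3 + 0
Step 3: 57 mod 3 = 0
Step 4: The knot is 3-colorable: yes

0


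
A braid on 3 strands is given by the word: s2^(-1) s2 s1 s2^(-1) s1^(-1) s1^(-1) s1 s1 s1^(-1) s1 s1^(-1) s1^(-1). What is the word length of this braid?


The word length counts the number of generators (including inverses).
Listing each generator: s2^(-1), s2, s1, s2^(-1), s1^(-1), s1^(-1), s1, s1, s1^(-1), s1, s1^(-1), s1^(-1)
There are 12 generators in this braid word.

12


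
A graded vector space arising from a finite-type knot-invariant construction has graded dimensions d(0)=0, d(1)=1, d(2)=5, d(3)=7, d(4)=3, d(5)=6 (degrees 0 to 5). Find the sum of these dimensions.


Total dimension = d(0) + d(1) + ... + d(5)
= 0 + 1 + 5 + 7 + 3 + 6
= 22

22


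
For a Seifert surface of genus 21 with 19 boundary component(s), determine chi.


chi = 2 - 2g - b
= 2 - 2*21 - 19
= 2 - 42 - 19 = -59

-59


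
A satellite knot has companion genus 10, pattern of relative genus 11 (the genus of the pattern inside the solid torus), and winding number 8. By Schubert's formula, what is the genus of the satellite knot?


Schubert: g(satellite) = g_rel(pattern) + |winding| * g(companion),
where g_rel(pattern) is the genus of the pattern relative to the solid torus.
= 11 + 8 * 10
= 11 + 80 = 91

91


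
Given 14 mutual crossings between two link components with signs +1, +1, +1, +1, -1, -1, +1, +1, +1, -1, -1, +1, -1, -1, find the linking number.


Step 1: Count positive crossings: 8
Step 2: Count negative crossings: 6
Step 3: Sum of signs = 8 - 6 = 2
Step 4: Linking number = sum/2 = 2/2 = 1

1


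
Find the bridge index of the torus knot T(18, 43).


The bridge number of T(p,q) is min(p,q).
min(18, 43) = 18

18


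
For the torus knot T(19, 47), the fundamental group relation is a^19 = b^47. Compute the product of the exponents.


The relation is a^19 = b^47.
Product of exponents = 19 * 47
= 893

893


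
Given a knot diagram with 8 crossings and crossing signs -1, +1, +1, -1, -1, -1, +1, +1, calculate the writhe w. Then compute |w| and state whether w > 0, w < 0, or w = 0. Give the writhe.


Step 1: Count positive crossings (+1).
Positive crossings: 4
Step 2: Count negative crossings (-1).
Negative crossings: 4
Step 3: Writhe = (positive) - (negative)
w = 4 - 4 = 0
Step 4: |w| = 0, and w is zero

0


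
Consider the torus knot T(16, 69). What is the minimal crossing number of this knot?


For a torus knot T(p, q) with gcd(p,q)=1,
the crossing number is min(p*(q-1), q*(p-1)).
p*(q-1) = 16*68 = 1088
q*(p-1) = 69*15 = 1035
min(1088, 1035) = 1035

1035


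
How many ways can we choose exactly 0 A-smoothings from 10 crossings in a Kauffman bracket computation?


We choose which 0 of 10 crossings get A-smoothings.
C(10, 0) = 10! / (0! * 10!)
= 1

1


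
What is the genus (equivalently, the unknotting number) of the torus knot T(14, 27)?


For a torus knot T(p,q), both the unknotting number and genus equal (p-1)(q-1)/2.
= (14-1)(27-1)/2
= 13*26/2
= 338/2 = 169

169


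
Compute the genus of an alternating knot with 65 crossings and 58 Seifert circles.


For alternating knots, g = (c - s + 1)/2.
= (65 - 58 + 1)/2
= 8/2 = 4

4


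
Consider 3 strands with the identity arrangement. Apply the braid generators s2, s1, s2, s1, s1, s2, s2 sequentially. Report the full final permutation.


Starting with identity [1, 2, 3].
Apply generators in sequence:
  After s2: [1, 3, 2]
  After s1: [3, 1, 2]
  After s2: [3, 2, 1]
  After s1: [2, 3, 1]
  After s1: [3, 2, 1]
  After s2: [3, 1, 2]
  After s2: [3, 2, 1]
Final permutation: [3, 2, 1]

[3, 2, 1]


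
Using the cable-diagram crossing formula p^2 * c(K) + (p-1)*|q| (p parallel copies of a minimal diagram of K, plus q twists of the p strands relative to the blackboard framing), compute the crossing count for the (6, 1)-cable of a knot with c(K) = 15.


Step 1: Each of the c(K) crossings of the companion diagram becomes p*p = p^2 crossings among the p parallel strands, and each of the |q| twists s_1 s_2 ... s_(p-1) adds (p-1) crossings.
  Crossings = p^2 * c(K) + (p-1)*|q|
Step 2: = 6^2 * 15 + (6-1)*1
Step 3: = 36*15 + 5*1
Step 4: = 540 + 5 = 545

545


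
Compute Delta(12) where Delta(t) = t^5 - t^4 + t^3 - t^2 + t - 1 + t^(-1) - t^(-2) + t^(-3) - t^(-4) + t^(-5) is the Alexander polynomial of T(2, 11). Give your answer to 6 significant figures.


Substituting t = 12 into Delta(t) = t^5 - t^4 + t^3 - t^2 + t - 1 + t^(-1) - t^(-2) + t^(-3) - t^(-4) + t^(-5):
Term values: (248832) + (-20736) + (1728) + (-144) + (12) + (-1) + (0.0833333) + (-0.00694444) + (0.000578704) + (-4.82253e-05) + (4.01878e-06)
Sum = 229691.0769
Rounded to 6 significant figures: 229691

229691


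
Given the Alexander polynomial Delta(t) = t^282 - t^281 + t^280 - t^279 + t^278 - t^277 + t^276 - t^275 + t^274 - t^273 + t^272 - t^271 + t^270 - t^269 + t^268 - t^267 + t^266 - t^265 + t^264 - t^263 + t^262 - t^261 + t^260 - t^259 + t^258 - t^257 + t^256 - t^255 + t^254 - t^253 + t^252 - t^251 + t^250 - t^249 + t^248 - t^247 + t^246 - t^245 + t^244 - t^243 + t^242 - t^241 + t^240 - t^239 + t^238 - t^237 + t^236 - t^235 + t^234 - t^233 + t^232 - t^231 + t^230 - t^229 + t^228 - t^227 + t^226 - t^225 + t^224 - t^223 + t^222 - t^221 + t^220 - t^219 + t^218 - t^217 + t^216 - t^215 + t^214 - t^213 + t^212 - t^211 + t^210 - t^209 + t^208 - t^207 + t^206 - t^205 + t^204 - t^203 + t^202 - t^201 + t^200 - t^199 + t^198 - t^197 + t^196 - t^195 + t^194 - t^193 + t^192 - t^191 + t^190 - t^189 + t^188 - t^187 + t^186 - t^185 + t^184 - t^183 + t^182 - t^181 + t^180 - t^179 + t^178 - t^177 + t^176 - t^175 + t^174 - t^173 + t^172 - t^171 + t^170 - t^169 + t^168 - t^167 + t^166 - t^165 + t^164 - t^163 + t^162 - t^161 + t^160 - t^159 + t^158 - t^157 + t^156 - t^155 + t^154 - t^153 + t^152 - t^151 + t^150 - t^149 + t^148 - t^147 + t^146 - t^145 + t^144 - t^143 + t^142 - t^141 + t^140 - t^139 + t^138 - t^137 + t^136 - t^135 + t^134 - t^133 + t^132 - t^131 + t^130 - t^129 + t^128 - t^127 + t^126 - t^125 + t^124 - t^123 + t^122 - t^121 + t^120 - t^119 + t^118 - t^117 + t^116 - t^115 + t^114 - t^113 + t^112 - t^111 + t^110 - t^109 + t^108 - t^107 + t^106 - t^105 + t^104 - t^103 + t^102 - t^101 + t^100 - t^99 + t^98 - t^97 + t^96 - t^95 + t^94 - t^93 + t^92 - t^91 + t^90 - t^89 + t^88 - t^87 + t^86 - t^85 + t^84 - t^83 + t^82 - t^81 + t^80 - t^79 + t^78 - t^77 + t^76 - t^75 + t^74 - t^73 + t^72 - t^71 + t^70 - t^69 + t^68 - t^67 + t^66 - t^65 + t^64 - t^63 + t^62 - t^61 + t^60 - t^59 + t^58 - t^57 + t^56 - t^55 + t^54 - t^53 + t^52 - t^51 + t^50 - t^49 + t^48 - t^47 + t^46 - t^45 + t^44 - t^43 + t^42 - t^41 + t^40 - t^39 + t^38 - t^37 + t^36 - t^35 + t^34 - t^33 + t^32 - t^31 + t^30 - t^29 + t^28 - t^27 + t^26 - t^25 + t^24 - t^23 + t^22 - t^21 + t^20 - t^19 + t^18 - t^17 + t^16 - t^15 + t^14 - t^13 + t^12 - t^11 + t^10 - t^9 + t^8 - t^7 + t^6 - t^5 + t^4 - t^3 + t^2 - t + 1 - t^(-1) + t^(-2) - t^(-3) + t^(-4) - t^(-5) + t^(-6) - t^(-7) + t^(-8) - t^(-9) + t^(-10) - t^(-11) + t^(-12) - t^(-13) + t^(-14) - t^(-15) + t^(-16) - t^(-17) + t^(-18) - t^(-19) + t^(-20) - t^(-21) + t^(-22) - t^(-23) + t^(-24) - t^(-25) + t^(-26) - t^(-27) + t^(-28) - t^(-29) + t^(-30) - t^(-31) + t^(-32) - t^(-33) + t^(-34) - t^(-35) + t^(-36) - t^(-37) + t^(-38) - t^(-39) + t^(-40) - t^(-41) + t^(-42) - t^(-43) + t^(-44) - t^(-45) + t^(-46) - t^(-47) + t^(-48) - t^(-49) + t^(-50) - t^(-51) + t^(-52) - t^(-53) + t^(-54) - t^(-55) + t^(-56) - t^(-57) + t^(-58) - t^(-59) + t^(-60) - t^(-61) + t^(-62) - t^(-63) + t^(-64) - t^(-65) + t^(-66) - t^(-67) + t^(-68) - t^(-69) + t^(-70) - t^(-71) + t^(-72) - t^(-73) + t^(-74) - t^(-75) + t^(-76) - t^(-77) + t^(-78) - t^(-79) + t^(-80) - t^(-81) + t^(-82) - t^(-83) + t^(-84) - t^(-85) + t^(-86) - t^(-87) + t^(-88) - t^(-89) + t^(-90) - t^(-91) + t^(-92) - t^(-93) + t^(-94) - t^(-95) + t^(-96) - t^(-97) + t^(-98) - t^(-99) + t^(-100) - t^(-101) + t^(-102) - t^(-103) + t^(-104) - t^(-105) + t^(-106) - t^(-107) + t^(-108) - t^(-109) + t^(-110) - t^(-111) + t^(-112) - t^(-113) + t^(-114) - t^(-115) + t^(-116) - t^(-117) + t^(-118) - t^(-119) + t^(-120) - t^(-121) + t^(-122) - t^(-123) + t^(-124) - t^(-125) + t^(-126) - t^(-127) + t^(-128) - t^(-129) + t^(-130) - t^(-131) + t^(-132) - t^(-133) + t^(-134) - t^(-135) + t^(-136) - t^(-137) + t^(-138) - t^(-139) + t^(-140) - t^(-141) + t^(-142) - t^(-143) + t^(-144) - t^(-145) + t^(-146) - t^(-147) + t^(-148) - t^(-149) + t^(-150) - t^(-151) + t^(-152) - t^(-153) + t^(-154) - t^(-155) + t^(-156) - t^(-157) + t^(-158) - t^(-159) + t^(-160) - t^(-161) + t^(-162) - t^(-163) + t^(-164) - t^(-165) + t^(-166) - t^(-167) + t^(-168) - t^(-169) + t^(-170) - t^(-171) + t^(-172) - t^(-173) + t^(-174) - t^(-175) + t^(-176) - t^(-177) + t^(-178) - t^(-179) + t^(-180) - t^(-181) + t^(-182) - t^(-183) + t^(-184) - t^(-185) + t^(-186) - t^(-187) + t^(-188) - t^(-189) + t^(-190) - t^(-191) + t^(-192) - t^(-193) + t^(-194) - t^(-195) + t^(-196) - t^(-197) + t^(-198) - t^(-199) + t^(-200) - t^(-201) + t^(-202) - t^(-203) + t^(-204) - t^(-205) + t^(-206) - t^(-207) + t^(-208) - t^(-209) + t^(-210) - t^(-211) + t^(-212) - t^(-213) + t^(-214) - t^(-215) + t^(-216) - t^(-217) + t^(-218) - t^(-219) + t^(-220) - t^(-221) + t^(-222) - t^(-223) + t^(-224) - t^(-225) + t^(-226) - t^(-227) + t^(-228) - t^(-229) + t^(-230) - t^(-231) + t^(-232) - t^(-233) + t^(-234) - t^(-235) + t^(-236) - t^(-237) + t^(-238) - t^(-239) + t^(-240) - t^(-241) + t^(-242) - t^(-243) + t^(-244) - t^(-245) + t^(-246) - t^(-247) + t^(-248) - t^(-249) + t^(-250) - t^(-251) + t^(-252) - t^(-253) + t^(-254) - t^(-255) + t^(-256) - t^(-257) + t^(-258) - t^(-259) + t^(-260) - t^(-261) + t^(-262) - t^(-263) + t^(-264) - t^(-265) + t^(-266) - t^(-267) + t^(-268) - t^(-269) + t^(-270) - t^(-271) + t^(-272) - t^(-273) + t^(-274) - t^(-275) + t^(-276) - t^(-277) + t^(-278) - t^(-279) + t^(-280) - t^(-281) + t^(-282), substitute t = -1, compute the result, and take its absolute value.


Step 1: The polynomial has 565 terms with alternating signs, exponents from 282 down to -282.
Step 2: Substitute t = -1. The i-th term has coefficient (-1)^i and exponent (m-i),
  so its value is (-1)^i * (-1)^(m-i) = (-1)^m = 1 for every i.
Step 3: All 565 terms equal 1, so Delta(-1) = 565 * (1) = 565
Step 4: |Delta(-1)| = 565

565


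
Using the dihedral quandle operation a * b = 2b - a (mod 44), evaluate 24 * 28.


24 * 28 = 2*28 - 24 mod 44
= 56 - 24 mod 44
= 32 mod 44 = 32

32


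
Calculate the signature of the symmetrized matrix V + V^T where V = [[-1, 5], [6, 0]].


Step 1: V + V^T = [[-2, 11], [11, 0]]
Step 2: trace = -2, det = -121
Step 3: Discriminant = (-2)^2 - 4*(-121) = 488
Step 4: Eigenvalues: 10.0454, -12.0454
Step 5: Signature = (# positive eigenvalues) - (# negative eigenvalues) = 0

0


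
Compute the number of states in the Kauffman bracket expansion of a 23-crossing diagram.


Each crossing contributes 2 choices (A-smoothing or B-smoothing).
Total states = 2^23 = 8388608

8388608


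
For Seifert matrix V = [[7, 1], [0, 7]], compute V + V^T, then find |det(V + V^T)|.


Step 1: Form V + V^T where V = [[7, 1], [0, 7]]
  V^T = [[7, 0], [1, 7]]
  V + V^T = [[14, 1], [1, 14]]
Step 2: det(V + V^T) = 14*14 - 1*1
  = 196 - 1 = 195
Step 3: Knot determinant = |det(V + V^T)| = |195| = 195

195


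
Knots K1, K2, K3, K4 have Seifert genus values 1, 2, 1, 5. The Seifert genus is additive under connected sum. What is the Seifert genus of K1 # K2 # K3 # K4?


The Seifert genus is additive under connected sum.
Seifert genus(K1 # K2 # K3 # K4) = (1) + (2) + (1) + (5)
= 9

9


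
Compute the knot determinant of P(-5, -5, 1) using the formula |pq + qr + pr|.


Step 1: Compute pq + qr + pr.
pq = (-5)*(-5) = 25
qr = (-5)*1 = -5
pr = (-5)*1 = -5
pq + qr + pr = 25 + (-5) + (-5) = 15
Step 2: Take absolute value.
det(P(-5,-5,1)) = |15| = 15

15


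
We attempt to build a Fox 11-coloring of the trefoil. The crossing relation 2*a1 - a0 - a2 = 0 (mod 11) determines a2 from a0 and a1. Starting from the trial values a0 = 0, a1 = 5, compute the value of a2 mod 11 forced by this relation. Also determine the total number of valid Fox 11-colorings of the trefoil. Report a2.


Step 1: Apply the given crossing relation 2*a1 - a0 - a2 = 0 (mod 11).
  a2 = 2*a1 - a0 mod 11
  a2 = 2*5 - 0 mod 11
  a2 = 10 - 0 mod 11
  a2 = 10 mod 11 = 10
Step 2: The trefoil has determinant 3.
  Number of Fox p-colorings (p prime) is p^2 if p = 3, else p.
  Since 11 does not divide 3, only trivial (constant) colorings exist.
  (So the trial a0 = 0, a1 = 5 with a0 != a1 does NOT extend to a valid coloring of the whole trefoil: the other two crossing relations require 3*(a1 - a0) = 0 (mod 11), which fails.)
  Total colorings = 11
Step 3: a2 = 10, total Fox 11-colorings = 11

10


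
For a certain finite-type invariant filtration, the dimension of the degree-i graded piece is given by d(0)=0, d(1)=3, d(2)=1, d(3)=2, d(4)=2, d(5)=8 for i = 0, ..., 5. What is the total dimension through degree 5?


Total dimension = d(0) + d(1) + ... + d(5)
= 0 + 3 + 1 + 2 + 2 + 8
= 16

16


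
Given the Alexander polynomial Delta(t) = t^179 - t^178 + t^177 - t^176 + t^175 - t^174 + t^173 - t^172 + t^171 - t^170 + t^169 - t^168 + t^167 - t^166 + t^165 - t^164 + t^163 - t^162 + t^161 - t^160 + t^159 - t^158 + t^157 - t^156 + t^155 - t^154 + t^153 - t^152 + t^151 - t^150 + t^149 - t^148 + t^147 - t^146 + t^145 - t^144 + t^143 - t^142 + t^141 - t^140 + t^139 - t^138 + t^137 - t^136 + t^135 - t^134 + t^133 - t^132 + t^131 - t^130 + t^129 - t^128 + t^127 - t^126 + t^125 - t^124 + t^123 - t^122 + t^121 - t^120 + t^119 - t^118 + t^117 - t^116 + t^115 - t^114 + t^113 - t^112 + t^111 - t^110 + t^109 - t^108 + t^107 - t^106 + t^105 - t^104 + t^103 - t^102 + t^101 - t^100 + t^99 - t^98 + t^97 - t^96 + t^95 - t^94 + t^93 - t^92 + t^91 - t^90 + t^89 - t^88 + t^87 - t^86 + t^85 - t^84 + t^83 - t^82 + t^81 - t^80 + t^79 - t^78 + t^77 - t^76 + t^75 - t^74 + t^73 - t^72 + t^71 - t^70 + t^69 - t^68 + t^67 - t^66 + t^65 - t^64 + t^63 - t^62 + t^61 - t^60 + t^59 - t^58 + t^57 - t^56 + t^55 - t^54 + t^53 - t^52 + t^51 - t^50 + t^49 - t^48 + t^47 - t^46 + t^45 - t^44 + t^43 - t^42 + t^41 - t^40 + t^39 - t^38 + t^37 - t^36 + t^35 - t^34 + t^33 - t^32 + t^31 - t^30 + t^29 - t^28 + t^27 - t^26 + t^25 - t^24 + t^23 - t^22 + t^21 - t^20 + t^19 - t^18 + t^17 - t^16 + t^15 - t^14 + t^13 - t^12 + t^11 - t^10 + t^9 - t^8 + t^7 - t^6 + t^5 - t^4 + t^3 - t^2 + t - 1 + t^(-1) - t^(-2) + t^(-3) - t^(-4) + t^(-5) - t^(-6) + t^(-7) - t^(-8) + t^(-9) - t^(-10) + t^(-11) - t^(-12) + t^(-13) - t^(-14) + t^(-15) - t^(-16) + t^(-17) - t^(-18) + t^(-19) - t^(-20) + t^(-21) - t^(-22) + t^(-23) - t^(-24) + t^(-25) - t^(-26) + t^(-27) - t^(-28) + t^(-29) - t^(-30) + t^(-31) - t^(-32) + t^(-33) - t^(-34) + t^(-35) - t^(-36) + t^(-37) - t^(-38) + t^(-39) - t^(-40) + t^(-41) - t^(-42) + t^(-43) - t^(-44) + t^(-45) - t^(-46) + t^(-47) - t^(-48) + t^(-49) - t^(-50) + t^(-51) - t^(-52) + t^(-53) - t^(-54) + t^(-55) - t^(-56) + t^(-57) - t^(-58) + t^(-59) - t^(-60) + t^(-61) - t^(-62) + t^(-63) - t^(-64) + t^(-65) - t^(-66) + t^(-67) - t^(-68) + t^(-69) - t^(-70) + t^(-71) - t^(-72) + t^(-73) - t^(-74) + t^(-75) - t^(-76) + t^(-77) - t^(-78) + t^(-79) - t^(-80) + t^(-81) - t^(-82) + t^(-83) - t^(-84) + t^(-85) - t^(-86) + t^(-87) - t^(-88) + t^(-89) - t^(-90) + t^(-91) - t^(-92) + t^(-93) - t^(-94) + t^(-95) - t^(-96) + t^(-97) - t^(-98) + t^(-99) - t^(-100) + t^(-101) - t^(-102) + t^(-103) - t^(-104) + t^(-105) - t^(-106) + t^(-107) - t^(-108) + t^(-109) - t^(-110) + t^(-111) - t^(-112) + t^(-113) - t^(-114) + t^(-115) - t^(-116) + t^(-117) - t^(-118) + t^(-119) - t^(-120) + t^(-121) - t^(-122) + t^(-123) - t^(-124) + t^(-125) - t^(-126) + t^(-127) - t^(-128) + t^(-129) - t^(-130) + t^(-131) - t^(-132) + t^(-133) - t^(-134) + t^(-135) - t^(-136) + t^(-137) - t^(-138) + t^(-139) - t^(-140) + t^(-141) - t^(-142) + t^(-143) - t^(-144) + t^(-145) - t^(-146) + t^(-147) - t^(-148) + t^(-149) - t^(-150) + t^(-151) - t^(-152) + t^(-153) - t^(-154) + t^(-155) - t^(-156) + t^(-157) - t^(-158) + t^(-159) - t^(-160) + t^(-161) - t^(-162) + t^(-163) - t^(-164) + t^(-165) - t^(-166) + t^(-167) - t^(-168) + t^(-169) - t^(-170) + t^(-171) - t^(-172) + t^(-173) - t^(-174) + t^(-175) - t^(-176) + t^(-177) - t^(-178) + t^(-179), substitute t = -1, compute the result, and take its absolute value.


Step 1: The polynomial has 359 terms with alternating signs, exponents from 179 down to -179.
Step 2: Substitute t = -1. The i-th term has coefficient (-1)^i and exponent (m-i),
  so its value is (-1)^i * (-1)^(m-i) = (-1)^m = -1 for every i.
Step 3: All 359 terms equal -1, so Delta(-1) = 359 * (-1) = -359
Step 4: |Delta(-1)| = 359

359


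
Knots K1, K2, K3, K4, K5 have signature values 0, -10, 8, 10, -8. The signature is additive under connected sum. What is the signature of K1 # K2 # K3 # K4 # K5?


The signature is additive under connected sum.
signature(K1 # K2 # K3 # K4 # K5) = (0) + (-10) + (8) + (10) + (-8)
= 0

0


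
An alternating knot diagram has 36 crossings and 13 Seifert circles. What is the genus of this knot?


For alternating knots, g = (c - s + 1)/2.
= (36 - 13 + 1)/2
= 24/2 = 12

12


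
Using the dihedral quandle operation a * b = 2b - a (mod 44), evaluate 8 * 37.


8 * 37 = 2*37 - 8 mod 44
= 74 - 8 mod 44
= 66 mod 44 = 22

22


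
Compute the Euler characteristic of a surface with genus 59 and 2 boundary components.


chi = 2 - 2g - b
= 2 - 2*59 - 2
= 2 - 118 - 2 = -118

-118


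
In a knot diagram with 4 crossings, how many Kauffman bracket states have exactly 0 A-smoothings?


We choose which 0 of 4 crossings get A-smoothings.
C(4, 0) = 4! / (0! * 4!)
= 1

1


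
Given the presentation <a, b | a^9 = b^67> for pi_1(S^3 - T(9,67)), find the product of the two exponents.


The relation is a^9 = b^67.
Product of exponents = 9 * 67
= 603

603


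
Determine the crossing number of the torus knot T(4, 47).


For a torus knot T(p, q) with gcd(p,q)=1,
the crossing number is min(p*(q-1), q*(p-1)).
p*(q-1) = 4*46 = 184
q*(p-1) = 47*3 = 141
min(184, 141) = 141

141


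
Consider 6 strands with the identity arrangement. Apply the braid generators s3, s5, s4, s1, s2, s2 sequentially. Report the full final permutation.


Starting with identity [1, 2, 3, 4, 5, 6].
Apply generators in sequence:
  After s3: [1, 2, 4, 3, 5, 6]
  After s5: [1, 2, 4, 3, 6, 5]
  After s4: [1, 2, 4, 6, 3, 5]
  After s1: [2, 1, 4, 6, 3, 5]
  After s2: [2, 4, 1, 6, 3, 5]
  After s2: [2, 1, 4, 6, 3, 5]
Final permutation: [2, 1, 4, 6, 3, 5]

[2, 1, 4, 6, 3, 5]


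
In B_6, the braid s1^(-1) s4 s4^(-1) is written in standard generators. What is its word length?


The word length counts the number of generators (including inverses).
Listing each generator: s1^(-1), s4, s4^(-1)
There are 3 generators in this braid word.

3


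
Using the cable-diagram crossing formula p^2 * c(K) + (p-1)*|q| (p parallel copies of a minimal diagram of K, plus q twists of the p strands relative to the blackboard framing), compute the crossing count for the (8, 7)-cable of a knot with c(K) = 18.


Step 1: Each of the c(K) crossings of the companion diagram becomes p*p = p^2 crossings among the p parallel strands, and each of the |q| twists s_1 s_2 ... s_(p-1) adds (p-1) crossings.
  Crossings = p^2 * c(K) + (p-1)*|q|
Step 2: = 8^2 * 18 + (8-1)*7
Step 3: = 64*18 + 7*7
Step 4: = 1152 + 49 = 1201

1201


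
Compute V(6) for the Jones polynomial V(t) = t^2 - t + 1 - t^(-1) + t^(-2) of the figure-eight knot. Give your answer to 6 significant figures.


Substituting t = 6 into V(t) = t^2 - t + 1 - t^(-1) + t^(-2):
  (+)t^(2) = 36
  (-)t^(1) = -6
  (+)t^(0) = 1
  (-)t^(-1) = -0.166667
  (+)t^(-2) = 0.0277778
Sum = (36) + (-6) + (1) + (-0.166667) + (0.0277778)
= 30.86111111
Rounded to 6 significant figures: 30.8611

30.8611


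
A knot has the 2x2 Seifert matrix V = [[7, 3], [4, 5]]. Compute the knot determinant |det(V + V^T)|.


Step 1: Form V + V^T where V = [[7, 3], [4, 5]]
  V^T = [[7, 4], [3, 5]]
  V + V^T = [[14, 7], [7, 10]]
Step 2: det(V + V^T) = 14*10 - 7*7
  = 140 - 49 = 91
Step 3: Knot determinant = |det(V + V^T)| = |91| = 91

91
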